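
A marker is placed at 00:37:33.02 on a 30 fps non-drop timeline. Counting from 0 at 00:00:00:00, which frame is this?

Total seconds to the label: (0 × 3600 + 37 × 60 + 33) = 2253.
Frame index = 2253 × 30 + 2 = 67592.

67592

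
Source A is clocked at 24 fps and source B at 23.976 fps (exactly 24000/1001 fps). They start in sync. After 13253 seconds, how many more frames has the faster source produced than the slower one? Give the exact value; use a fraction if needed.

A emits 24 × 13253 = 318072 frames; B emits 24000/1001 × 13253 = 318072000/1001.
Difference = 318072/1001 frames (≈ 317.7542); B is behind A.

318072/1001 frames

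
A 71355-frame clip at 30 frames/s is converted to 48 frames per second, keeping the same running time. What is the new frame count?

Target frames = source frames × (target rate / source rate) = 71355 × (48)/(30) = 71355 × 8/5 = 114168.

114168 frames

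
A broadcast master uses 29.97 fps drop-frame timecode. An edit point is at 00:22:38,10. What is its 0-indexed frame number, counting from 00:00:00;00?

40710

As if non-drop at 30 labels/s: (0 × 3600 + 22 × 60 + 38) × 30 + 10 = 40750.
Minute boundaries passed: 22; those not divisible by 10: 22 − 2 = 20; dropped labels = 2 × 20 = 40.
Actual frame index = 40750 − 40 = 40710.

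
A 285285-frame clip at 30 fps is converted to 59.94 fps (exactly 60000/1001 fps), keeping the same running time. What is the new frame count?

Target frames = source frames × (target rate / source rate) = 285285 × (60000/1001)/(30) = 285285 × 2000/1001 = 570000.

570000 frames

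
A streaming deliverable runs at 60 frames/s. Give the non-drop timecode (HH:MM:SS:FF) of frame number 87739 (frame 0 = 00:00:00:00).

87739 ÷ 60 = 1462 full seconds, remainder 19 frames.
1462 s = 0 h 24 min 22 s.
Timecode: 00:24:22:19.

00:24:22:19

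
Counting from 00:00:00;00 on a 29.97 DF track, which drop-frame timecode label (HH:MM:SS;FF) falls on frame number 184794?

01:42:45;28

Ten DF minutes hold 17982 frames, so frame 184794 lies in block 10 (frames 179820–197801) with 4974 frames into that block.
The block's first minute is 1800 frames and the rest 1798 each; 4974 frames reaches minute 2, so 10 × 18 + 2 × 2 = 184 labels have been skipped so far.
Adding those back, label number 184794 + 184 = 184978 at 30 labels/s is 6165 s + 28 f = 1 h 42 min 45 s frame 28, i.e. 01:42:45;28.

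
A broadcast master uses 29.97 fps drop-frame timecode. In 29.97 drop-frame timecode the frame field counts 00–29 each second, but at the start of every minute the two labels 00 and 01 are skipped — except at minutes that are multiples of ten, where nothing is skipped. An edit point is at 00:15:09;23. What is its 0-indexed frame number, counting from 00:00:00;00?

As if non-drop at 30 labels/s: (0 × 3600 + 15 × 60 + 9) × 30 + 23 = 27293.
Minute boundaries passed: 15; those not divisible by 10: 15 − 1 = 14; dropped labels = 2 × 14 = 28.
Actual frame index = 27293 − 28 = 27265.

27265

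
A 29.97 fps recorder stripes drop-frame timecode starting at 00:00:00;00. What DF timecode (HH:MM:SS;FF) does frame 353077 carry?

03:16:21;01

Ten DF minutes hold 17982 frames, so frame 353077 lies in block 19 (frames 341658–359639) with 11419 frames into that block.
The block's first minute is 1800 frames and the rest 1798 each; 11419 frames reaches minute 6, so 19 × 18 + 6 × 2 = 354 labels have been skipped so far.
Adding those back, label number 353077 + 354 = 353431 at 30 labels/s is 11781 s + 1 f = 3 h 16 min 21 s frame 1, i.e. 03:16:21;01.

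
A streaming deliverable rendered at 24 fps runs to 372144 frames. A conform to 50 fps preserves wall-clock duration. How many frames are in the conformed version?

Target frames = source frames × (target rate / source rate) = 372144 × (50)/(24) = 372144 × 25/12 = 775300.

775300 frames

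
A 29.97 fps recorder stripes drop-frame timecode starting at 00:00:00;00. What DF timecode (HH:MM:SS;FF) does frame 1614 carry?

Ten DF minutes hold 17982 frames, so frame 1614 lies in block 0 (frames 0–17981) with 1614 frames into that block.
The block's first minute is 1800 frames and the rest 1798 each; 1614 frames reaches minute 0, so 0 × 18 + 0 × 2 = 0 labels have been skipped so far.
Adding those back, label number 1614 + 0 = 1614 at 30 labels/s is 53 s + 24 f = 0 h 0 min 53 s frame 24, i.e. 00:00:53;24.

00:00:53;24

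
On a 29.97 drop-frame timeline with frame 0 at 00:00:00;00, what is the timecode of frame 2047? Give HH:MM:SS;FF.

00:01:08;09

Ten DF minutes hold 17982 frames, so frame 2047 lies in block 0 (frames 0–17981) with 2047 frames into that block.
The block's first minute is 1800 frames and the rest 1798 each; 2047 frames reaches minute 1, so 0 × 18 + 1 × 2 = 2 labels have been skipped so far.
Adding those back, label number 2047 + 2 = 2049 at 30 labels/s is 68 s + 9 f = 0 h 1 min 8 s frame 9, i.e. 00:01:08;09.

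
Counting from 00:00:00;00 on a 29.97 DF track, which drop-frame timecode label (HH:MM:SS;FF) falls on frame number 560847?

05:11:53;17

Ten DF minutes hold 17982 frames, so frame 560847 lies in block 31 (frames 557442–575423) with 3405 frames into that block.
The block's first minute is 1800 frames and the rest 1798 each; 3405 frames reaches minute 1, so 31 × 18 + 1 × 2 = 560 labels have been skipped so far.
Adding those back, label number 560847 + 560 = 561407 at 30 labels/s is 18713 s + 17 f = 5 h 11 min 53 s frame 17, i.e. 05:11:53;17.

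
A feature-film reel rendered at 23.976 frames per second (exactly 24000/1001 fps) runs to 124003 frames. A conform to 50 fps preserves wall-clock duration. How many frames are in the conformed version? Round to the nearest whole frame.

Frames at target rate = 124003 × (50) / (24000/1001) = 124127003/480 ≈ 258597.923.
Nearest whole frame: 258598.

258598 frames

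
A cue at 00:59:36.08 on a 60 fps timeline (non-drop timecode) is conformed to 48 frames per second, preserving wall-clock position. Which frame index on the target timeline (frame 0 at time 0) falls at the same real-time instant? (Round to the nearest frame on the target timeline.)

frame 171654

Source frame index: (0×3600 + 59×60 + 36) × 60 + 8 = 214568.
Real time: 214568 / (60) = 53642/15 s.
Target frame: (53642/15) × (48) = 858272/5 ≈ 171654.400 → 171654.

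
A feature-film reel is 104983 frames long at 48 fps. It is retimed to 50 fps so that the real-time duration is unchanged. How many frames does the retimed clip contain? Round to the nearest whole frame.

Frames at target rate = 104983 × (50) / (48) = 2624575/24 ≈ 109357.292.
Nearest whole frame: 109357.

109357 frames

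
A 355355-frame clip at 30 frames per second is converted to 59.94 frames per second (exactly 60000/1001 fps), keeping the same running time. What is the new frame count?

Target frames = source frames × (target rate / source rate) = 355355 × (60000/1001)/(30) = 355355 × 2000/1001 = 710000.

710000 frames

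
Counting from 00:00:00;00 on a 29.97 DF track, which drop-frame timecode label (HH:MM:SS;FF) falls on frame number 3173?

Each 10-minute DF block holds 10 × 60 × 30 − 9 × 2 = 17982 frames. 3173 ÷ 17982 → 0 full blocks, remainder 3173.
Within the partial block the first minute is 1800 frames and each further minute 1798, so 1 further minute boundary passed. Total skipped labels = 18 × 0 + 2 × 1 = 2.
Non-drop label index = 3173 + 2 = 3175; at 30 labels/s that is 00:01:45:25, i.e. DF 00:01:45;25.

00:01:45;25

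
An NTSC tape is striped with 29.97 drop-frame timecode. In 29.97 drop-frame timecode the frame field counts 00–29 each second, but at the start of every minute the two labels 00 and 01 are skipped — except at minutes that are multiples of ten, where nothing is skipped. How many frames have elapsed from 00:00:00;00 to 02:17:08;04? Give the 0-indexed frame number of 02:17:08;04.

As if non-drop at 30 labels/s: (2 × 3600 + 17 × 60 + 8) × 30 + 4 = 246844.
Minute boundaries passed: 137; those not divisible by 10: 137 − 13 = 124; dropped labels = 2 × 124 = 248.
Actual frame index = 246844 − 248 = 246596.

246596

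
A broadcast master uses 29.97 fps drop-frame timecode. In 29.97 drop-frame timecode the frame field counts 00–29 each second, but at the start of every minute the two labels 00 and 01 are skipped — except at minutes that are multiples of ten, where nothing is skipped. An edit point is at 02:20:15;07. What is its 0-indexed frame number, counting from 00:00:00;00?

As if non-drop at 30 labels/s: (2 × 3600 + 20 × 60 + 15) × 30 + 7 = 252457.
Minute boundaries passed: 140; those not divisible by 10: 140 − 14 = 126; dropped labels = 2 × 126 = 252.
Actual frame index = 252457 − 252 = 252205.

252205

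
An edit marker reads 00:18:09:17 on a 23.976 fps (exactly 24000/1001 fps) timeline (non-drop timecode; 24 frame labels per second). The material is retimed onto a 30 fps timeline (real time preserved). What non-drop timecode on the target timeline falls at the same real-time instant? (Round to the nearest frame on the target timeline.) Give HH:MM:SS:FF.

00:18:10:24

Source frame index: (0×3600 + 18×60 + 9) × 24 + 17 = 26153.
Real time: 26153 / (24000/1001) = 26179153/24000 s.
Target frame: (26179153/24000) × (30) = 26179153/800 ≈ 32723.941 → 32724.
At 30 labels/s: frame 32724 → 00:18:10:24.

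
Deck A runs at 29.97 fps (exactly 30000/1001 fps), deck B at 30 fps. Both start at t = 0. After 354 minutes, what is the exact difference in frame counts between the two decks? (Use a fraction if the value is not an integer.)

637200/1001 frames

354 min = 21240 s.
A emits 30000/1001 × 21240 = 637200000/1001 frames; B emits 30 × 21240 = 637200.
Difference = 637200/1001 frames (≈ 636.5634); B is ahead of A.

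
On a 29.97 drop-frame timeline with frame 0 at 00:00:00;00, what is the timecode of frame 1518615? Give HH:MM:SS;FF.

14:04:31;05

Ten DF minutes hold 17982 frames, so frame 1518615 lies in block 84 (frames 1510488–1528469) with 8127 frames into that block.
The block's first minute is 1800 frames and the rest 1798 each; 8127 frames reaches minute 4, so 84 × 18 + 4 × 2 = 1520 labels have been skipped so far.
Adding those back, label number 1518615 + 1520 = 1520135 at 30 labels/s is 50671 s + 5 f = 14 h 4 min 31 s frame 5, i.e. 14:04:31;05.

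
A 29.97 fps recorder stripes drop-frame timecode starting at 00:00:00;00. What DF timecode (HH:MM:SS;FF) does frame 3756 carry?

Each 10-minute DF block holds 10 × 60 × 30 − 9 × 2 = 17982 frames. 3756 ÷ 17982 → 0 full blocks, remainder 3756.
Within the partial block the first minute is 1800 frames and each further minute 1798, so 2 further minute boundaries passed. Total skipped labels = 18 × 0 + 2 × 2 = 4.
Non-drop label index = 3756 + 4 = 3760; at 30 labels/s that is 00:02:05:10, i.e. DF 00:02:05;10.

00:02:05;10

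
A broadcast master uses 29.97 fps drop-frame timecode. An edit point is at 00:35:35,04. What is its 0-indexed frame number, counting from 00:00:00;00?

63990

Complete 10-minute blocks: 3, each 17982 frames → 53946.
Remaining 5 whole minutes in the current block: 1800 + 4 × 1798 = 8992 frames.
Within the current minute: 35 × 30 + 4 − 2 = 1052 (labels ;00/;01 skipped at this minute). Total = 53946 + 8992 + 1052 = 63990.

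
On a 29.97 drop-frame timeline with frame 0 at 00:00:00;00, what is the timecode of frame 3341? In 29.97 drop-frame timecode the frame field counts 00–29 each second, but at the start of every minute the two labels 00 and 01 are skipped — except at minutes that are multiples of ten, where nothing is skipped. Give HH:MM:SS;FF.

00:01:51;13

Ten DF minutes hold 17982 frames, so frame 3341 lies in block 0 (frames 0–17981) with 3341 frames into that block.
The block's first minute is 1800 frames and the rest 1798 each; 3341 frames reaches minute 1, so 0 × 18 + 1 × 2 = 2 labels have been skipped so far.
Adding those back, label number 3341 + 2 = 3343 at 30 labels/s is 111 s + 13 f = 0 h 1 min 51 s frame 13, i.e. 00:01:51;13.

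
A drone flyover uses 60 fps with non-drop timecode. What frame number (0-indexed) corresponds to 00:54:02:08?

Total seconds to the label: (0 × 3600 + 54 × 60 + 2) = 3242.
Frame index = 3242 × 60 + 8 = 194528.

frame 194528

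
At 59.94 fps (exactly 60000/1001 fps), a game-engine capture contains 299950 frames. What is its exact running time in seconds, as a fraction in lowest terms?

6004999/1200 seconds

Running time = 299950 ÷ (60000/1001) = 299950 × 1001/60000 = 6004999/1200 s.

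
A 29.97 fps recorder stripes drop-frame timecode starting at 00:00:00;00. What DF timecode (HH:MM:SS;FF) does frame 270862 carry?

Ten DF minutes hold 17982 frames, so frame 270862 lies in block 15 (frames 269730–287711) with 1132 frames into that block.
The block's first minute is 1800 frames and the rest 1798 each; 1132 frames reaches minute 0, so 15 × 18 + 0 × 2 = 270 labels have been skipped so far.
Adding those back, label number 270862 + 270 = 271132 at 30 labels/s is 9037 s + 22 f = 2 h 30 min 37 s frame 22, i.e. 02:30:37;22.

02:30:37;22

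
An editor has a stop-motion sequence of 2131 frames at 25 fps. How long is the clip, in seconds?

Running time = 2131 / (25) = 85.24 s.

85.24 seconds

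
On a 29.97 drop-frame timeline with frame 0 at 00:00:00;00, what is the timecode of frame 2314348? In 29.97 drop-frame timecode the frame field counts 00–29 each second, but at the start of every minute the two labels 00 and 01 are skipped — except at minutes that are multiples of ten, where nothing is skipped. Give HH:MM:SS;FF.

Ten DF minutes hold 17982 frames, so frame 2314348 lies in block 128 (frames 2301696–2319677) with 12652 frames into that block.
The block's first minute is 1800 frames and the rest 1798 each; 12652 frames reaches minute 7, so 128 × 18 + 7 × 2 = 2318 labels have been skipped so far.
Adding those back, label number 2314348 + 2318 = 2316666 at 30 labels/s is 77222 s + 6 f = 21 h 27 min 2 s frame 6, i.e. 21:27:02;06.

21:27:02;06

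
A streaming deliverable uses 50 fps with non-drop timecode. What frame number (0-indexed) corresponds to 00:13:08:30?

Total seconds to the label: (0 × 3600 + 13 × 60 + 8) = 788.
Frame index = 788 × 50 + 30 = 39430.

frame 39430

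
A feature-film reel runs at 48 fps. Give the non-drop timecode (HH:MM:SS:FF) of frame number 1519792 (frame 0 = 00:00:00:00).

1519792 ÷ 48 = 31662 full seconds, remainder 16 frames.
31662 s = 8 h 47 min 42 s.
Timecode: 08:47:42:16.

08:47:42:16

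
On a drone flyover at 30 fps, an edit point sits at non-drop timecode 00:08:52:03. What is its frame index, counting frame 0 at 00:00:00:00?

Total seconds to the label: (0 × 3600 + 8 × 60 + 52) = 532.
Frame index = 532 × 30 + 3 = 15963.

frame 15963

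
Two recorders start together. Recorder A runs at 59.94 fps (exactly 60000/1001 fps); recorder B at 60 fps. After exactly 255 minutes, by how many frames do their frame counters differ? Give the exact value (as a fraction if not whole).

918000/1001 frames

255 min = 15300 s.
A emits 60000/1001 × 15300 = 918000000/1001 frames; B emits 60 × 15300 = 918000.
Difference = 918000/1001 frames (≈ 917.0829); B is ahead of A.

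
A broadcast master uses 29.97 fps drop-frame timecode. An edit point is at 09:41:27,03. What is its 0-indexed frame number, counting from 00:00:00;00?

As if non-drop at 30 labels/s: (9 × 3600 + 41 × 60 + 27) × 30 + 3 = 1046613.
Minute boundaries passed: 581; those not divisible by 10: 581 − 58 = 523; dropped labels = 2 × 523 = 1046.
Actual frame index = 1046613 − 1046 = 1045567.

1045567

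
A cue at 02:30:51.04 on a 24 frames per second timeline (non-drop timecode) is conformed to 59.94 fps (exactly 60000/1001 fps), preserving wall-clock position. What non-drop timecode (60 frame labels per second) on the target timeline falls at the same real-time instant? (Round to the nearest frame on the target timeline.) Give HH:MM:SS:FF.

02:30:42:07

Source frame index: (2×3600 + 30×60 + 51) × 24 + 4 = 217228.
Real time: 217228 / (24) = 54307/6 s.
Target frame: (54307/6) × (60000/1001) = 49370000/91 ≈ 542527.473 → 542527.
At 60 labels/s: frame 542527 → 02:30:42:07.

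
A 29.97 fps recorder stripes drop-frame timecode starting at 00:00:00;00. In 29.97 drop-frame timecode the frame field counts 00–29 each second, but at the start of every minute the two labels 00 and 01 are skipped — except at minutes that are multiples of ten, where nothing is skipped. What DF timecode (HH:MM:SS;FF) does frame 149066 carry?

Ten DF minutes hold 17982 frames, so frame 149066 lies in block 8 (frames 143856–161837) with 5210 frames into that block.
The block's first minute is 1800 frames and the rest 1798 each; 5210 frames reaches minute 2, so 8 × 18 + 2 × 2 = 148 labels have been skipped so far.
Adding those back, label number 149066 + 148 = 149214 at 30 labels/s is 4973 s + 24 f = 1 h 22 min 53 s frame 24, i.e. 01:22:53;24.

01:22:53;24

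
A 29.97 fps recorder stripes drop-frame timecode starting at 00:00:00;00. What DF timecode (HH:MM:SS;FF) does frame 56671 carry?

00:31:30;27

Each 10-minute DF block holds 10 × 60 × 30 − 9 × 2 = 17982 frames. 56671 ÷ 17982 → 3 full blocks, remainder 2725.
Within the partial block the first minute is 1800 frames and each further minute 1798, so 1 further minute boundary passed. Total skipped labels = 18 × 3 + 2 × 1 = 56.
Non-drop label index = 56671 + 56 = 56727; at 30 labels/s that is 00:31:30:27, i.e. DF 00:31:30;27.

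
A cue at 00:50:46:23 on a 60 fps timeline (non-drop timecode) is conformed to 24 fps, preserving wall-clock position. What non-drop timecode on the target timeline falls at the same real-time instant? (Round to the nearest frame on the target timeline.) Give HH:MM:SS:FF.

00:50:46:09

Source frame index: (0×3600 + 50×60 + 46) × 60 + 23 = 182783.
Real time: 182783 / (60) = 182783/60 s.
Target frame: (182783/60) × (24) = 365566/5 ≈ 73113.200 → 73113.
At 24 labels/s: frame 73113 → 00:50:46:09.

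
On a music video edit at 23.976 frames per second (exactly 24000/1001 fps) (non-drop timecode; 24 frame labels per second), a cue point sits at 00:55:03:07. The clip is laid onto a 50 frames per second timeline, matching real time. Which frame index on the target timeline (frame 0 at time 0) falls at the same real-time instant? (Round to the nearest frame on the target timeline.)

frame 165330

Source frame index: (0×3600 + 55×60 + 3) × 24 + 7 = 79279.
Real time: 79279 / (24000/1001) = 79358279/24000 s.
Target frame: (79358279/24000) × (50) = 79358279/480 ≈ 165329.748 → 165330.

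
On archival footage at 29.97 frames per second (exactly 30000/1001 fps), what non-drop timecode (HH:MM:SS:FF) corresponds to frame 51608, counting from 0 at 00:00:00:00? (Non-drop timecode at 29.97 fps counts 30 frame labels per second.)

00:28:40:08

51608 ÷ 30 = 1720 full seconds, remainder 8 frames.
1720 s = 0 h 28 min 40 s.
Timecode: 00:28:40:08.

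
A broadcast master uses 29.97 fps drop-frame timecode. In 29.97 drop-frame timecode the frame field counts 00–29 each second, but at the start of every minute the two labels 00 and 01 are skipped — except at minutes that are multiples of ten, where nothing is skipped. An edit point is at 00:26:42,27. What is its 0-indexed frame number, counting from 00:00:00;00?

48039

Complete 10-minute blocks: 2, each 17982 frames → 35964.
Remaining 6 whole minutes in the current block: 1800 + 5 × 1798 = 10790 frames.
Within the current minute: 42 × 30 + 27 − 2 = 1285 (labels ;00/;01 skipped at this minute). Total = 35964 + 10790 + 1285 = 48039.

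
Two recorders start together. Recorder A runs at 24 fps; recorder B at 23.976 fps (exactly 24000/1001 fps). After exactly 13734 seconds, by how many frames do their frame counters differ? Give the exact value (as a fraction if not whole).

47088/143 frames

A emits 24 × 13734 = 329616 frames; B emits 24000/1001 × 13734 = 47088000/143.
Difference = 47088/143 frames (≈ 329.2867); B is behind A.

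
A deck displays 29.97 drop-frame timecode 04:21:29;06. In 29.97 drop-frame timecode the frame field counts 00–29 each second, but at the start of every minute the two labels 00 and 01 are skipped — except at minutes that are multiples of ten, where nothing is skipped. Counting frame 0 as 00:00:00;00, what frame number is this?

Complete 10-minute blocks: 26, each 17982 frames → 467532.
Remaining 1 whole minute in the current block: 1800 + 0 × 1798 = 1800 frames.
Within the current minute: 29 × 30 + 6 − 2 = 874 (labels ;00/;01 skipped at this minute). Total = 467532 + 1800 + 874 = 470206.

470206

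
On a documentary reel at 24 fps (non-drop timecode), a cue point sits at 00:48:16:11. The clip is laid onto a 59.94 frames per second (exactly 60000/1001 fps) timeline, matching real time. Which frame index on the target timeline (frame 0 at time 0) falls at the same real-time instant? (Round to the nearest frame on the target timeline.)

Source frame index: (0×3600 + 48×60 + 16) × 24 + 11 = 69515.
Real time: 69515 / (24) = 69515/24 s.
Target frame: (69515/24) × (60000/1001) = 173787500/1001 ≈ 173613.886 → 173614.

frame 173614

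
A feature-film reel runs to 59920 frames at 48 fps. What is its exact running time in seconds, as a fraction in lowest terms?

Running time = 59920 ÷ (48) = 59920 × 1/48 = 3745/3 s.

3745/3 seconds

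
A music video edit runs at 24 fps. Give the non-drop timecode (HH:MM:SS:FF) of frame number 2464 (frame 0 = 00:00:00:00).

2464 ÷ 24 = 102 full seconds, remainder 16 frames.
102 s = 0 h 1 min 42 s.
Timecode: 00:01:42:16.

00:01:42:16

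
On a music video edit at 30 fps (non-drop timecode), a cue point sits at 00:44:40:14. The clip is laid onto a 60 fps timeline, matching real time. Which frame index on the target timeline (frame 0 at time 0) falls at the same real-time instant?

Source frame index: (0×3600 + 44×60 + 40) × 30 + 14 = 80414.
Real time: 80414 / (30) = 40207/15 s.
Target frame: (40207/15) × (60) = 160828.

frame 160828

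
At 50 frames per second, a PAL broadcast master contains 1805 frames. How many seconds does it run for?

36.1 seconds

Running time = 1805 / (50) = 36.1 s.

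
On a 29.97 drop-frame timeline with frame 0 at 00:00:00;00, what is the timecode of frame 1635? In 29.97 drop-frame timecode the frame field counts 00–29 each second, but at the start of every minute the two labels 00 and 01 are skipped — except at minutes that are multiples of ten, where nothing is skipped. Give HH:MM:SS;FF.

Ten DF minutes hold 17982 frames, so frame 1635 lies in block 0 (frames 0–17981) with 1635 frames into that block.
The block's first minute is 1800 frames and the rest 1798 each; 1635 frames reaches minute 0, so 0 × 18 + 0 × 2 = 0 labels have been skipped so far.
Adding those back, label number 1635 + 0 = 1635 at 30 labels/s is 54 s + 15 f = 0 h 0 min 54 s frame 15, i.e. 00:00:54;15.

00:00:54;15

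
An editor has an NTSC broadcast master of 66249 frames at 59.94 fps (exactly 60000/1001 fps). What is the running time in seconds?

Running time = 66249 / (60000/1001) = 1105.25415 s.

1105.25415 seconds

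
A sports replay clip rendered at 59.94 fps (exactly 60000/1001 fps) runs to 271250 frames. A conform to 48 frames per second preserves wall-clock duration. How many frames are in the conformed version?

217217 frames

Target frames = source frames × (target rate / source rate) = 271250 × (48)/(60000/1001) = 271250 × 1001/1250 = 217217.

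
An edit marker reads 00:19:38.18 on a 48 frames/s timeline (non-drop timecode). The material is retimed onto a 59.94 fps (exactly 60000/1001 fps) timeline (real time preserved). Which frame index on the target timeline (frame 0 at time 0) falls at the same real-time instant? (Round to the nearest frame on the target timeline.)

Source frame index: (0×3600 + 19×60 + 38) × 48 + 18 = 56562.
Real time: 56562 / (48) = 9427/8 s.
Target frame: (9427/8) × (60000/1001) = 6427500/91 ≈ 70631.868 → 70632.

frame 70632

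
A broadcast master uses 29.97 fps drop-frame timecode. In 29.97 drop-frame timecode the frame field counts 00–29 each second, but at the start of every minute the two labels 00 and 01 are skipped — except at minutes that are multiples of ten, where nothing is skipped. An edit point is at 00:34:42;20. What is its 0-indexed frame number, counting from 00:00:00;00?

62418

Complete 10-minute blocks: 3, each 17982 frames → 53946.
Remaining 4 whole minutes in the current block: 1800 + 3 × 1798 = 7194 frames.
Within the current minute: 42 × 30 + 20 − 2 = 1278 (labels ;00/;01 skipped at this minute). Total = 53946 + 7194 + 1278 = 62418.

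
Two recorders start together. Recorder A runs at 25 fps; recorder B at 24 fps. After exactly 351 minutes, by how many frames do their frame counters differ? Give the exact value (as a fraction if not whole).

351 min = 21060 s.
A emits 25 × 21060 = 526500 frames; B emits 24 × 21060 = 505440.
Difference = 21060 frames; B is behind A.

21060 frames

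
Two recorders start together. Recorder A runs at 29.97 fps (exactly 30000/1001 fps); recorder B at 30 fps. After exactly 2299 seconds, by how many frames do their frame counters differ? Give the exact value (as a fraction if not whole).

6270/91 frames

A emits 30000/1001 × 2299 = 6270000/91 frames; B emits 30 × 2299 = 68970.
Difference = 6270/91 frames (≈ 68.9011); B is ahead of A.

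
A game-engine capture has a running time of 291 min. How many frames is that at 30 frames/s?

523800 frames

291 min = 17460 s.
Frames = 17460 × 30 = 523800.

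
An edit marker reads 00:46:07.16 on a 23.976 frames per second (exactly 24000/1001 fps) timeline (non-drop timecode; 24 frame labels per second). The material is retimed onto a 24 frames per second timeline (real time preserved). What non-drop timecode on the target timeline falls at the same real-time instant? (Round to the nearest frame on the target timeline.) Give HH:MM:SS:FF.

Source frame index: (0×3600 + 46×60 + 7) × 24 + 16 = 66424.
Real time: 66424 / (24000/1001) = 8311303/3000 s.
Target frame: (8311303/3000) × (24) = 8311303/125 ≈ 66490.424 → 66490.
At 24 labels/s: frame 66490 → 00:46:10:10.

00:46:10:10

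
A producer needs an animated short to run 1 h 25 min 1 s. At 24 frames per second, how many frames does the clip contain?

122424 frames

1 h 25 min 1 s = 5101 s.
Frames = 5101 × 24 = 122424.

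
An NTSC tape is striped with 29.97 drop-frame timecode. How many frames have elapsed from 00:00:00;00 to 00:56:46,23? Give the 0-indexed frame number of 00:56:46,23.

102101

Complete 10-minute blocks: 5, each 17982 frames → 89910.
Remaining 6 whole minutes in the current block: 1800 + 5 × 1798 = 10790 frames.
Within the current minute: 46 × 30 + 23 − 2 = 1401 (labels ;00/;01 skipped at this minute). Total = 89910 + 10790 + 1401 = 102101.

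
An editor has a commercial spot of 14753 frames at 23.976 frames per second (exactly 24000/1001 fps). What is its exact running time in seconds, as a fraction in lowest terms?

Running time = 14753 ÷ (24000/1001) = 14753 × 1001/24000 = 14767753/24000 s.

14767753/24000 seconds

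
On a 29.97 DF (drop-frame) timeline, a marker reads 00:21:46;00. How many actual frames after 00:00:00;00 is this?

As if non-drop at 30 labels/s: (0 × 3600 + 21 × 60 + 46) × 30 + 0 = 39180.
Minute boundaries passed: 21; those not divisible by 10: 21 − 2 = 19; dropped labels = 2 × 19 = 38.
Actual frame index = 39180 − 38 = 39142.

39142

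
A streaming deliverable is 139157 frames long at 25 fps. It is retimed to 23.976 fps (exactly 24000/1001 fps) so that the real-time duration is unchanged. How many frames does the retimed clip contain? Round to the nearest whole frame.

Frames at target rate = 139157 × (24000/1001) / (25) = 133590720/1001 ≈ 133457.263.
Nearest whole frame: 133457.

133457 frames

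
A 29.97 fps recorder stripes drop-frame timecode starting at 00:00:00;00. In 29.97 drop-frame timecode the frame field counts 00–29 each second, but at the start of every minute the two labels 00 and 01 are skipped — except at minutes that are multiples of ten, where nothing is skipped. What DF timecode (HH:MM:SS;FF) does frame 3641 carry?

Each 10-minute DF block holds 10 × 60 × 30 − 9 × 2 = 17982 frames. 3641 ÷ 17982 → 0 full blocks, remainder 3641.
Within the partial block the first minute is 1800 frames and each further minute 1798, so 2 further minute boundaries passed. Total skipped labels = 18 × 0 + 2 × 2 = 4.
Non-drop label index = 3641 + 4 = 3645; at 30 labels/s that is 00:02:01:15, i.e. DF 00:02:01;15.

00:02:01;15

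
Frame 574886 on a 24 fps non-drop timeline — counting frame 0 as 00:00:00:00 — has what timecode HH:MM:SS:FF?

574886 ÷ 24 = 23953 full seconds, remainder 14 frames.
23953 s = 6 h 39 min 13 s.
Timecode: 06:39:13:14.

06:39:13:14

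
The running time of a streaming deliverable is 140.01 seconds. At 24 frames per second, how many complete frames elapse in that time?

Frames = 140.01 × 24 = 84006/25 ≈ 3360.2400.
Complete frames: 3360.

3360 frames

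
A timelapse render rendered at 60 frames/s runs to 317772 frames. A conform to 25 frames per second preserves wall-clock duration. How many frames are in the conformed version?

Target frames = source frames × (target rate / source rate) = 317772 × (25)/(60) = 317772 × 5/12 = 132405.

132405 frames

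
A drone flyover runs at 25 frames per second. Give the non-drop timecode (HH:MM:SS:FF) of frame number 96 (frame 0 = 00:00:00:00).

96 ÷ 25 = 3 full seconds, remainder 21 frames.
3 s = 0 h 0 min 3 s.
Timecode: 00:00:03:21.

00:00:03:21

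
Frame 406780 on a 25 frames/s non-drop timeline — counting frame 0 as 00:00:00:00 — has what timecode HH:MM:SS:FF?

04:31:11:05

406780 ÷ 25 = 16271 full seconds, remainder 5 frames.
16271 s = 4 h 31 min 11 s.
Timecode: 04:31:11:05.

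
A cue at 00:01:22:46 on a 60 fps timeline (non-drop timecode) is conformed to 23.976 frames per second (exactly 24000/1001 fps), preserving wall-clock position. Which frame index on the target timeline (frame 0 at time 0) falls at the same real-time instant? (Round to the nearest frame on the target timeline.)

frame 1984

Source frame index: (0×3600 + 1×60 + 22) × 60 + 46 = 4966.
Real time: 4966 / (60) = 2483/30 s.
Target frame: (2483/30) × (24000/1001) = 152800/77 ≈ 1984.416 → 1984.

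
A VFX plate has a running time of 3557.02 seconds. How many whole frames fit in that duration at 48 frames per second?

170736 frames

Frames = 3557.02 × 48 = 4268424/25 ≈ 170736.9600.
Complete frames: 170736.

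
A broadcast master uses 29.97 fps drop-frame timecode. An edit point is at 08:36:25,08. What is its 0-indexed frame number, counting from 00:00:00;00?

928628

As if non-drop at 30 labels/s: (8 × 3600 + 36 × 60 + 25) × 30 + 8 = 929558.
Minute boundaries passed: 516; those not divisible by 10: 516 − 51 = 465; dropped labels = 2 × 465 = 930.
Actual frame index = 929558 − 930 = 928628.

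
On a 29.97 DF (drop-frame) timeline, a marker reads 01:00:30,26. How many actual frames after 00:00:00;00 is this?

108818

Complete 10-minute blocks: 6, each 17982 frames → 107892.
Remaining 0 whole minutes in the current block: 0 frames.
Within the current minute: 30 × 30 + 26 = 926. Total = 107892 + 0 + 926 = 108818.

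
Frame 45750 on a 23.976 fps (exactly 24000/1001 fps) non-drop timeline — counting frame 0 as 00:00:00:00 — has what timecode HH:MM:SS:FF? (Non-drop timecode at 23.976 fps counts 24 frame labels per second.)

00:31:46:06

45750 ÷ 24 = 1906 full seconds, remainder 6 frames.
1906 s = 0 h 31 min 46 s.
Timecode: 00:31:46:06.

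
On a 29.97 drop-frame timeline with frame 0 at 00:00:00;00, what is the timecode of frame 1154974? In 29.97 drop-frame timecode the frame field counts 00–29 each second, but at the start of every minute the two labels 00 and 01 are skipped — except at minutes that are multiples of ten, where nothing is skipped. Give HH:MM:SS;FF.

10:42:17;20

Each 10-minute DF block holds 10 × 60 × 30 − 9 × 2 = 17982 frames. 1154974 ÷ 17982 → 64 full blocks, remainder 4126.
Within the partial block the first minute is 1800 frames and each further minute 1798, so 2 further minute boundaries passed. Total skipped labels = 18 × 64 + 2 × 2 = 1156.
Non-drop label index = 1154974 + 1156 = 1156130; at 30 labels/s that is 10:42:17:20, i.e. DF 10:42:17;20.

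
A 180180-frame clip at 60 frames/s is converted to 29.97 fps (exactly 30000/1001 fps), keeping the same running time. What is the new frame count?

90000 frames

Target frames = source frames × (target rate / source rate) = 180180 × (30000/1001)/(60) = 180180 × 500/1001 = 90000.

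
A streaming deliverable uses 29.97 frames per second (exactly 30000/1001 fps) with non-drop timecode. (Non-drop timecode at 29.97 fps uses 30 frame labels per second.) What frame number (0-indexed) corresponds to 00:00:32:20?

Total seconds to the label: (0 × 3600 + 0 × 60 + 32) = 32.
Frame index = 32 × 30 + 20 = 980.

frame 980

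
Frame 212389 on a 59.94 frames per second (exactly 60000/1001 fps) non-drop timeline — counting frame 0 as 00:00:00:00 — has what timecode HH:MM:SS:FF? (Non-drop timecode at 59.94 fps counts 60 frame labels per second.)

00:58:59:49

212389 ÷ 60 = 3539 full seconds, remainder 49 frames.
3539 s = 0 h 58 min 59 s.
Timecode: 00:58:59:49.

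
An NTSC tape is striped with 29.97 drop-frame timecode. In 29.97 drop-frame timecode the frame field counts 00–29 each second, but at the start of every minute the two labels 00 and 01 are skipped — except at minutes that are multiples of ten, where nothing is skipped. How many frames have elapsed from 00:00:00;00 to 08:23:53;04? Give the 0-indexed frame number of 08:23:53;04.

As if non-drop at 30 labels/s: (8 × 3600 + 23 × 60 + 53) × 30 + 4 = 906994.
Minute boundaries passed: 503; those not divisible by 10: 503 − 50 = 453; dropped labels = 2 × 453 = 906.
Actual frame index = 906994 − 906 = 906088.

906088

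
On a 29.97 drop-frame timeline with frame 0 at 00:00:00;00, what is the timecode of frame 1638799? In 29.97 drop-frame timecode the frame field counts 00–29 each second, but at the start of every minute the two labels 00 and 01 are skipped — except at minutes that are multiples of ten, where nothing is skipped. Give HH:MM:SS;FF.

Each 10-minute DF block holds 10 × 60 × 30 − 9 × 2 = 17982 frames. 1638799 ÷ 17982 → 91 full blocks, remainder 2437.
Within the partial block the first minute is 1800 frames and each further minute 1798, so 1 further minute boundary passed. Total skipped labels = 18 × 91 + 2 × 1 = 1640.
Non-drop label index = 1638799 + 1640 = 1640439; at 30 labels/s that is 15:11:21:09, i.e. DF 15:11:21;09.

15:11:21;09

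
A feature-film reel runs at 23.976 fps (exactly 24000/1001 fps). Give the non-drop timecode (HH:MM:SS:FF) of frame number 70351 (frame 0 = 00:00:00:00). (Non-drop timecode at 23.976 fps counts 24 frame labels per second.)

00:48:51:07

70351 ÷ 24 = 2931 full seconds, remainder 7 frames.
2931 s = 0 h 48 min 51 s.
Timecode: 00:48:51:07.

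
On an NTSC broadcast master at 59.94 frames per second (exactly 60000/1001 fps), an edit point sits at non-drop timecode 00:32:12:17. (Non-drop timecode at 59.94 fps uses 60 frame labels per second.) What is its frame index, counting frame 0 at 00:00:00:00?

frame 115937

Total seconds to the label: (0 × 3600 + 32 × 60 + 12) = 1932.
Frame index = 1932 × 60 + 17 = 115937.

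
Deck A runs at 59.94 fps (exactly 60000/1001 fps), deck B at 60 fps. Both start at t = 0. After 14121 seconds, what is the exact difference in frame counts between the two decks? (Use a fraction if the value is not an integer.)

A emits 60000/1001 × 14121 = 847260000/1001 frames; B emits 60 × 14121 = 847260.
Difference = 847260/1001 frames (≈ 846.4136); B is ahead of A.

847260/1001 frames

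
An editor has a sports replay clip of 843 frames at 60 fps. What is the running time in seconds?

14.05 seconds

Running time = 843 / (60) = 14.05 s.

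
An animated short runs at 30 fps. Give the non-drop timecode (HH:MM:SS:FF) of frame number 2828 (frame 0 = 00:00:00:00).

00:01:34:08

2828 ÷ 30 = 94 full seconds, remainder 8 frames.
94 s = 0 h 1 min 34 s.
Timecode: 00:01:34:08.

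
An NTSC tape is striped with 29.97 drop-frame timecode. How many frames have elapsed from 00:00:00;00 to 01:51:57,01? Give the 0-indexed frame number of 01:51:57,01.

201311

Complete 10-minute blocks: 11, each 17982 frames → 197802.
Remaining 1 whole minute in the current block: 1800 + 0 × 1798 = 1800 frames.
Within the current minute: 57 × 30 + 1 − 2 = 1709 (labels ;00/;01 skipped at this minute). Total = 197802 + 1800 + 1709 = 201311.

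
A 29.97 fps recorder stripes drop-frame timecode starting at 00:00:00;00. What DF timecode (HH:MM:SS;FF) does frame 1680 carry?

00:00:56;00

Ten DF minutes hold 17982 frames, so frame 1680 lies in block 0 (frames 0–17981) with 1680 frames into that block.
The block's first minute is 1800 frames and the rest 1798 each; 1680 frames reaches minute 0, so 0 × 18 + 0 × 2 = 0 labels have been skipped so far.
Adding those back, label number 1680 + 0 = 1680 at 30 labels/s is 56 s + 0 f = 0 h 0 min 56 s frame 0, i.e. 00:00:56;00.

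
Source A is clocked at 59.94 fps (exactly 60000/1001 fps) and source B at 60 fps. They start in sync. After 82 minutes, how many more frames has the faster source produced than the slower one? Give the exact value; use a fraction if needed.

82 min = 4920 s.
A emits 60000/1001 × 4920 = 295200000/1001 frames; B emits 60 × 4920 = 295200.
Difference = 295200/1001 frames (≈ 294.9051); B is ahead of A.

295200/1001 frames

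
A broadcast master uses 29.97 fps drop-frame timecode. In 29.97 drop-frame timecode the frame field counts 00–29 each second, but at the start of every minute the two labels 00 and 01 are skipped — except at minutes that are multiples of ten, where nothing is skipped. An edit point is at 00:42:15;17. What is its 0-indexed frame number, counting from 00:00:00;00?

75991

Complete 10-minute blocks: 4, each 17982 frames → 71928.
Remaining 2 whole minutes in the current block: 1800 + 1 × 1798 = 3598 frames.
Within the current minute: 15 × 30 + 17 − 2 = 465 (labels ;00/;01 skipped at this minute). Total = 71928 + 3598 + 465 = 75991.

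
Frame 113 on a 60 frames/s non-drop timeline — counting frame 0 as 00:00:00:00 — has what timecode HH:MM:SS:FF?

00:00:01:53

113 ÷ 60 = 1 full seconds, remainder 53 frames.
1 s = 0 h 0 min 1 s.
Timecode: 00:00:01:53.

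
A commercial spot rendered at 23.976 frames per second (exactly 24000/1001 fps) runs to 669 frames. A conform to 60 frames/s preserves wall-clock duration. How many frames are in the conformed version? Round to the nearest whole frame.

1674 frames

Frames at target rate = 669 × (60) / (24000/1001) = 669669/400 ≈ 1674.172.
Nearest whole frame: 1674.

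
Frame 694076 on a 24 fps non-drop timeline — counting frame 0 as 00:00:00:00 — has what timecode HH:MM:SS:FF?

08:01:59:20

694076 ÷ 24 = 28919 full seconds, remainder 20 frames.
28919 s = 8 h 1 min 59 s.
Timecode: 08:01:59:20.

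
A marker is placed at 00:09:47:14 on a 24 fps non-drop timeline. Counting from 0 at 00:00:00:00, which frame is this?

14102

Total seconds to the label: (0 × 3600 + 9 × 60 + 47) = 587.
Frame index = 587 × 24 + 14 = 14102.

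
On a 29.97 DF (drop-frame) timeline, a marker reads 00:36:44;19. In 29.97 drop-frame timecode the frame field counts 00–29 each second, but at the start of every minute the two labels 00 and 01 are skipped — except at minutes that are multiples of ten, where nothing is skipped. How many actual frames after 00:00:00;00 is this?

66073

As if non-drop at 30 labels/s: (0 × 3600 + 36 × 60 + 44) × 30 + 19 = 66139.
Minute boundaries passed: 36; those not divisible by 10: 36 − 3 = 33; dropped labels = 2 × 33 = 66.
Actual frame index = 66139 − 66 = 66073.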